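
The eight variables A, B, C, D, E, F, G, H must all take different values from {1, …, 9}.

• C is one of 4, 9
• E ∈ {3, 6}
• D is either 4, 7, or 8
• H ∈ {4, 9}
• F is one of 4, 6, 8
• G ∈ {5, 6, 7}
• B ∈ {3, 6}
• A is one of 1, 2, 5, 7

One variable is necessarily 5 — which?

B and E between them cover only {3, 6} — a naked pair. Remove those values from F, G.
The 2 variables C and H are confined to {4, 9}, which locks those values in; drop them from D, F.
F has just one choice, so F = 8. So D can't be 8.
D must be 7 (only option left). So A, G can't be 7.
So 5 goes to G.

G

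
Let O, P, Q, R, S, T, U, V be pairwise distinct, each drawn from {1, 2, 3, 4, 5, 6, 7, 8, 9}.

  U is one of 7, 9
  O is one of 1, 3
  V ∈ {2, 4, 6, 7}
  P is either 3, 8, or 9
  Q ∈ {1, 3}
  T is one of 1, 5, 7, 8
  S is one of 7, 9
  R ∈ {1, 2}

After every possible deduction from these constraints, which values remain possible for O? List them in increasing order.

1, 3

O and Q between them cover only {1, 3} — a naked pair. Remove those values from P, R, T.
R's domain is down to {2}, so R = 2. Eliminate 2 elsewhere: V.
S and U share exactly the 2 values {7, 9}; by pigeonhole those values go to them, so strike 7, 9 from P, T, V.
P's domain is down to {8}, so P = 8. Eliminate 8 elsewhere: T.
T's domain is down to {5}, so T = 5.
No further eliminations apply; O can still be any of 1, 3.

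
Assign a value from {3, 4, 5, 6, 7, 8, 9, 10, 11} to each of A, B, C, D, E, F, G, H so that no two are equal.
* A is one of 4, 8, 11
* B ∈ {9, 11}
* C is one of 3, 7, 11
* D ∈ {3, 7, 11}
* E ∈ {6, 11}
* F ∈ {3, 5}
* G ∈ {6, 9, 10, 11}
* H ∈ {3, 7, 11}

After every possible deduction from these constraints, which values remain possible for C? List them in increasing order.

C, D, H share exactly the 3 values {3, 7, 11}; by pigeonhole those values go to them, so strike 3, 7, 11 from A, B, E, F, G.
B's domain is down to {9}, so B = 9. So G can't be 9.
E must be 6 (only option left). Eliminate 6 elsewhere: G.
F has just one choice, so F = 5.
G's domain is down to {10}, so G = 10.
No further eliminations apply; C can still be any of 3, 7, 11.

3, 7, 11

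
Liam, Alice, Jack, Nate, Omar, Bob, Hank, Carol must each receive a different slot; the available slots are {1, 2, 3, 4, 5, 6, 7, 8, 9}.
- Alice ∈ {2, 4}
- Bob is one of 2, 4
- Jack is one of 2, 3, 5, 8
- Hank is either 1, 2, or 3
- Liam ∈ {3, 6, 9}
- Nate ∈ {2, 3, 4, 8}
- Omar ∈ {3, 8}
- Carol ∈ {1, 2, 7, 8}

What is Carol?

7

The 2 variables Alice and Bob are confined to {2, 4}, which locks those values in; drop them from Jack, Nate, Hank, Carol.
Nate and Omar share exactly the 2 values {3, 8}; by pigeonhole those values go to them, so strike 3, 8 from Liam, Jack, Hank, Carol.
Jack's domain is down to {5}, so Jack = 5.
Hank's domain is down to {1}, so Hank = 1. Eliminate 1 elsewhere: Carol.
So Carol = 7.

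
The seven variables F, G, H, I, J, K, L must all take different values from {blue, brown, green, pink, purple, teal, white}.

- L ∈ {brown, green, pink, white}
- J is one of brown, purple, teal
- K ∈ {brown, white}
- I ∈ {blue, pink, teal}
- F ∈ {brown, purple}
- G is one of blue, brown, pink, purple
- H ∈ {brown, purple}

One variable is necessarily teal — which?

Among the 7 variables, green fits only L (and all 7 values in {blue, brown, green, pink, purple, teal, white} must be used), so L = green.
The 6 still-open variables together cover exactly {blue, brown, pink, purple, teal, white} — 6 values for 6 variables — and white appears only in K's list, so K = white.
F and H between them cover only {brown, purple} — a naked pair. Remove those values from G, J.
So teal goes to J.

J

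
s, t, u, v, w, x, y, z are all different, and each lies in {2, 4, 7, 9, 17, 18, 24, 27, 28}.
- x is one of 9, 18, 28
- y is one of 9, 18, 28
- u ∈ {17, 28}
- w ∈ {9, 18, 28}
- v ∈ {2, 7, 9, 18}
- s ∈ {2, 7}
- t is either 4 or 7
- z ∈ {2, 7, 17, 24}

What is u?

17

Among the 8 variables, 4 fits only t (and all 8 values in {2, 4, 7, 9, 17, 18, 24, 28} must be used), so t = 4.
Among the 7 still-open variables, 24 fits only z (and all 7 values in {2, 7, 9, 17, 18, 24, 28} must be used), so z = 24.
Among the 6 still-open variables, 17 fits only u (and all 6 values in {2, 7, 9, 17, 18, 28} must be used), so u = 17.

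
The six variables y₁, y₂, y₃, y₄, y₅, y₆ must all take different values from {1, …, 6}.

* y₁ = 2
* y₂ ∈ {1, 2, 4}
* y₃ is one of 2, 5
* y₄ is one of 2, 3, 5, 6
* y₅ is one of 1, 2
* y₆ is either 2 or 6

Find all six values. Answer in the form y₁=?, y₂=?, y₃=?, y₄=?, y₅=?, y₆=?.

y₁=2, y₂=4, y₃=5, y₄=3, y₅=1, y₆=6

y₁'s domain is down to {2}, so y₁ = 2. Strike 2 from y₂, y₃, y₄, y₅, y₆.
That leaves y₃ = 5. Strike 5 from y₄.
y₅ has just one choice, so y₅ = 1. Strike 1 from y₂.
y₆ must be 6 (only option left). Remove 6 from y₄.
y₂ must be 4 (only option left).
y₄'s domain is down to {3}, so y₄ = 3.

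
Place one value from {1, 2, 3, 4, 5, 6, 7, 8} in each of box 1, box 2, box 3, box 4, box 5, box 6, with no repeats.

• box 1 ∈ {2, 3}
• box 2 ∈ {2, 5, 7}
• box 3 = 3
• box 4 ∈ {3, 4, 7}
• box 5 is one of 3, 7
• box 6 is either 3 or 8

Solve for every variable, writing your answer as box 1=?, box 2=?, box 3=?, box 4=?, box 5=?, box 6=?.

box 1=2, box 2=5, box 3=3, box 4=4, box 5=7, box 6=8

box 3 must be 3 (only option left). So box 1, box 4, box 5, box 6 can't be 3.
box 5's domain is down to {7}, so box 5 = 7. Remove 7 from box 2, box 4.
That leaves box 6 = 8.
box 1's domain is down to {2}, so box 1 = 2. So box 2 can't be 2.
box 2 has just one choice, so box 2 = 5.
That leaves box 4 = 4.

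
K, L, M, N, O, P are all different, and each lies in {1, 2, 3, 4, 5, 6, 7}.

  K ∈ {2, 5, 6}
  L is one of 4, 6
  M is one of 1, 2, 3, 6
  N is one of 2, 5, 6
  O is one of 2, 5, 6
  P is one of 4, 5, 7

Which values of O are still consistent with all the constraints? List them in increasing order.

2, 5, 6

K, N, O share exactly the 3 values {2, 5, 6}; by pigeonhole those values go to them, so strike 2, 5, 6 from L, M, P.
L must be 4 (only option left). Eliminate 4 elsewhere: P.
P has just one choice, so P = 7.
No further eliminations apply; O can still be any of 2, 5, 6.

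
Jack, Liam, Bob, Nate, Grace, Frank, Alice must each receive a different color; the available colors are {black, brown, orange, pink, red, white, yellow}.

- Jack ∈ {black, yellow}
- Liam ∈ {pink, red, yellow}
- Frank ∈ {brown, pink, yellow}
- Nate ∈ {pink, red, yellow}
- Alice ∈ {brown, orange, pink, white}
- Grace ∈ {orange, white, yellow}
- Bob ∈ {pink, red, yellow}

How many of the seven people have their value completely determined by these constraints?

Among the 7 variables, black fits only Jack (and all 7 values in {black, brown, orange, pink, red, white, yellow} must be used), so Jack = black.
The 3 variables Liam, Bob, Nate are confined to {pink, red, yellow}, which locks those values in; drop them from Grace, Frank, Alice.
Frank must be brown (only option left). So Alice can't be brown.
Determined: Jack=black, Frank=brown. The other people each still have more than one consistent value. That makes 2.

2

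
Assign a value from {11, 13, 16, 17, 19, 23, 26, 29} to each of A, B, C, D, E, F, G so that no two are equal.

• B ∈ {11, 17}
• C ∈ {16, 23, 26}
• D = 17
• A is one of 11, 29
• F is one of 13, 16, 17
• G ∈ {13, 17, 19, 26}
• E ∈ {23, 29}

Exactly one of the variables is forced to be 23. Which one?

E

D's domain is down to {17}, so D = 17. Eliminate 17 elsewhere: B, F, G.
That leaves B = 11. So A can't be 11.
That leaves A = 29. Eliminate 29 elsewhere: E.
So 23 goes to E.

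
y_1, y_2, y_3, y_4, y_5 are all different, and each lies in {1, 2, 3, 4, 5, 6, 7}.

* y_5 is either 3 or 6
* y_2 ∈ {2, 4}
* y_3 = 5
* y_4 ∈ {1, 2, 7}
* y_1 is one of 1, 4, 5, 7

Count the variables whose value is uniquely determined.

y_3 must be 5 (only option left). Remove 5 from y_1.
Determined: y_3=5. The other variables each still have more than one consistent value. That makes 1.

1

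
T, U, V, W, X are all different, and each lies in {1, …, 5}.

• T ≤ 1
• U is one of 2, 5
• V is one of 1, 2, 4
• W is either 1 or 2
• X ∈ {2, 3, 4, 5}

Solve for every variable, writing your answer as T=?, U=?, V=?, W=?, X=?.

T=1, U=5, V=4, W=2, X=3

T must be 1 (only option left). So V, W can't be 1.
That leaves W = 2. Strike 2 from U, V, X.
U must be 5 (only option left). Strike 5 from X.
V's domain is down to {4}, so V = 4. Strike 4 from X.
That leaves X = 3.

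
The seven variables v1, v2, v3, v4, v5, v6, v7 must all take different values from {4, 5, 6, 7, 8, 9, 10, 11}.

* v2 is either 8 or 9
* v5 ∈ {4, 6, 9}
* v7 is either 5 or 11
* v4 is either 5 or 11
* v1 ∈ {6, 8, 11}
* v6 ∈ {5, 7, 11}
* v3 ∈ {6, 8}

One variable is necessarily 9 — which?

v2

The 7 variables together cover exactly {4, 5, 6, 7, 8, 9, 11} — 7 values for 7 variables — and 4 appears only in v5's list, so v5 = 4.
The 6 still-open variables together cover exactly {5, 6, 7, 8, 9, 11} — 6 values for 6 variables — and 7 appears only in v6's list, so v6 = 7.
The 5 still-open variables together cover exactly {5, 6, 8, 9, 11} — 5 values for 5 variables — and 9 appears only in v2's list, so v2 = 9.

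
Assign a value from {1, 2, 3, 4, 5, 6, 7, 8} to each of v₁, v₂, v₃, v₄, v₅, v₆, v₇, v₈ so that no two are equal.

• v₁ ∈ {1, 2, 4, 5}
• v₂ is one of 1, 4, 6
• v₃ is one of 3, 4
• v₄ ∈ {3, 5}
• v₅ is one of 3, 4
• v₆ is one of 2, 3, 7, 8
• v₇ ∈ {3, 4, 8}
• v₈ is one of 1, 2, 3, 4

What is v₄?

5

Among the 8 variables, 6 fits only v₂ (and all 8 values in {1, 2, 3, 4, 5, 6, 7, 8} must be used), so v₂ = 6.
The 7 still-open variables draw from only 7 values {1, 2, 3, 4, 5, 7, 8}, so each is used; only v₆ can be 7, hence v₆ = 7.
The 6 still-open variables together cover exactly {1, 2, 3, 4, 5, 8} — 6 values for 6 variables — and 8 appears only in v₇'s list, so v₇ = 8.
The 2 variables v₃ and v₅ are confined to {3, 4}, which locks those values in; drop them from v₁, v₄, v₈.
So v₄ = 5.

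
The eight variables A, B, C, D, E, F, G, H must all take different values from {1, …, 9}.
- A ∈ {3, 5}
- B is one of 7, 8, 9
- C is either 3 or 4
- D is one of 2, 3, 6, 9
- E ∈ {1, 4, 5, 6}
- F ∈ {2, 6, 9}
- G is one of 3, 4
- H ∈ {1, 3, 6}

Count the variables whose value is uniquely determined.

The 2 variables C and G are confined to {3, 4}, which locks those values in; drop them from A, D, E, H.
A's domain is down to {5}, so A = 5. Remove 5 from E.
E and H between them cover only {1, 6} — a naked pair. Remove those values from D, F.
The 2 variables D and F are confined to {2, 9}, which locks those values in; drop them from B.
Determined: A=5. The other variables each still have more than one consistent value. That makes 1.

1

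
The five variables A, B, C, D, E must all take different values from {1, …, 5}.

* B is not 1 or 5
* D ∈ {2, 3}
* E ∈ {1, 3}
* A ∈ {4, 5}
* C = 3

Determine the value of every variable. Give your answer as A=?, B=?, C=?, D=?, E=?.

C has just one choice, so C = 3. Remove 3 from B, D, E.
D must be 2 (only option left). Strike 2 from B.
That leaves E = 1.
B has just one choice, so B = 4. Remove 4 from A.
That leaves A = 5.

A=5, B=4, C=3, D=2, E=1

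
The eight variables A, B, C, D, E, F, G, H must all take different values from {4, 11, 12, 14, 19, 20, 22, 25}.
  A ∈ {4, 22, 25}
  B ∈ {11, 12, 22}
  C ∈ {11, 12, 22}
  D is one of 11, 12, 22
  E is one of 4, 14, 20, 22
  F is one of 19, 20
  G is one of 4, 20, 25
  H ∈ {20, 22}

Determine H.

20

The 8 variables draw from only 8 values {4, 11, 12, 14, 19, 20, 22, 25}, so each is used; only E can be 14, hence E = 14.
Among the 7 still-open variables, 19 fits only F (and all 7 values in {4, 11, 12, 19, 20, 22, 25} must be used), so F = 19.
B, C, D between them cover only {11, 12, 22} — a naked triple. Remove those values from A, H.
So H = 20.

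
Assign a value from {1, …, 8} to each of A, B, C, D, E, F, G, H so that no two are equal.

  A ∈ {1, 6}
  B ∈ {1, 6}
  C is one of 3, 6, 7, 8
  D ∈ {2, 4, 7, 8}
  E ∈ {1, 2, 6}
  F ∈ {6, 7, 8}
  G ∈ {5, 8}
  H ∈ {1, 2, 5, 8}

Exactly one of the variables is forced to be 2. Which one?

The 8 variables together cover exactly {1, 2, 3, 4, 5, 6, 7, 8} — 8 values for 8 variables — and 3 appears only in C's list, so C = 3.
Among the 7 still-open variables, 4 fits only D (and all 7 values in {1, 2, 4, 5, 6, 7, 8} must be used), so D = 4.
Among the 6 still-open variables, 7 fits only F (and all 6 values in {1, 2, 5, 6, 7, 8} must be used), so F = 7.
A and B share exactly the 2 values {1, 6}; by pigeonhole those values go to them, so strike 1, 6 from E, H.

E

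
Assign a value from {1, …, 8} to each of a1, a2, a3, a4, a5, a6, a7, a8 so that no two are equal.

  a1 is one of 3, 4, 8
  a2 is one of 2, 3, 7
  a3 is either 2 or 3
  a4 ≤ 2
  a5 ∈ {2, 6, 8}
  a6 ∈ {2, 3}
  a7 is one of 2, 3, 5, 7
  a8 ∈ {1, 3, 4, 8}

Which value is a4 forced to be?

The 8 variables together cover exactly {1, 2, 3, 4, 5, 6, 7, 8} — 8 values for 8 variables — and 5 appears only in a7's list, so a7 = 5.
Among the 7 still-open variables, 6 fits only a5 (and all 7 values in {1, 2, 3, 4, 6, 7, 8} must be used), so a5 = 6.
The 6 still-open variables together cover exactly {1, 2, 3, 4, 7, 8} — 6 values for 6 variables — and 7 appears only in a2's list, so a2 = 7.
a3 and a6 share exactly the 2 values {2, 3}; by pigeonhole those values go to them, so strike 2, 3 from a1, a4, a8.
So a4 = 1.

1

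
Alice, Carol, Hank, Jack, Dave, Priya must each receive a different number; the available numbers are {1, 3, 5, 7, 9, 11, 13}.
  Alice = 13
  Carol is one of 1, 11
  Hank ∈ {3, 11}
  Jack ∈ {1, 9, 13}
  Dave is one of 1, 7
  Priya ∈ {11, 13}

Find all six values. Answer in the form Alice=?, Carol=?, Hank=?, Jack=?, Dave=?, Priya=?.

Alice=13, Carol=1, Hank=3, Jack=9, Dave=7, Priya=11

Alice must be 13 (only option left). Eliminate 13 elsewhere: Jack, Priya.
Priya's domain is down to {11}, so Priya = 11. Eliminate 11 elsewhere: Carol, Hank.
That leaves Carol = 1. Strike 1 from Jack, Dave.
Hank has just one choice, so Hank = 3.
Jack must be 9 (only option left).
Dave has just one choice, so Dave = 7.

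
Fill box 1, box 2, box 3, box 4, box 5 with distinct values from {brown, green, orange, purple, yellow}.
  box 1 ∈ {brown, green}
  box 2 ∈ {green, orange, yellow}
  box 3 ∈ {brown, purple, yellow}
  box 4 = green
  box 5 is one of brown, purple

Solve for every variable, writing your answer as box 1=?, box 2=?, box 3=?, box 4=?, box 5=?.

box 4 has just one choice, so box 4 = green. Eliminate green elsewhere: box 1, box 2.
That leaves box 1 = brown. Strike brown from box 3, box 5.
box 5 must be purple (only option left). Strike purple from box 3.
That leaves box 3 = yellow. Remove yellow from box 2.
box 2 has just one choice, so box 2 = orange.

box 1=brown, box 2=orange, box 3=yellow, box 4=green, box 5=purple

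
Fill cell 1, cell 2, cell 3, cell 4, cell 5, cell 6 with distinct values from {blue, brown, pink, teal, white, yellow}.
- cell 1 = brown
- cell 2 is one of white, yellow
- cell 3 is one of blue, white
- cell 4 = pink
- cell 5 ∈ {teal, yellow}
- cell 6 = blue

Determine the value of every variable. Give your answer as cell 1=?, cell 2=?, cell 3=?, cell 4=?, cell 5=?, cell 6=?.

cell 1=brown, cell 2=yellow, cell 3=white, cell 4=pink, cell 5=teal, cell 6=blue

cell 1's domain is down to {brown}, so cell 1 = brown.
cell 4's domain is down to {pink}, so cell 4 = pink.
That leaves cell 6 = blue. Remove blue from cell 3.
cell 3 must be white (only option left). Remove white from cell 2.
That leaves cell 2 = yellow. Eliminate yellow elsewhere: cell 5.
cell 5 has just one choice, so cell 5 = teal.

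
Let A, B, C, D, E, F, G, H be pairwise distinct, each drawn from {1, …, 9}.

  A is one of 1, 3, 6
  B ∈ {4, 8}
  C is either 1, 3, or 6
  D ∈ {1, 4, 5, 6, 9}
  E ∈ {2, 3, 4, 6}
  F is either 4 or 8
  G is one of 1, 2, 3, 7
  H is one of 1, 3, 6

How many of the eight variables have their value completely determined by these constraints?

B and F share exactly the 2 values {4, 8}; by pigeonhole those values go to them, so strike 4, 8 from D, E.
The 3 variables A, C, H are confined to {1, 3, 6}, which locks those values in; drop them from D, E, G.
E must be 2 (only option left). Remove 2 from G.
That leaves G = 7.
Determined: E=2, G=7. The other variables each still have more than one consistent value. That makes 2.

2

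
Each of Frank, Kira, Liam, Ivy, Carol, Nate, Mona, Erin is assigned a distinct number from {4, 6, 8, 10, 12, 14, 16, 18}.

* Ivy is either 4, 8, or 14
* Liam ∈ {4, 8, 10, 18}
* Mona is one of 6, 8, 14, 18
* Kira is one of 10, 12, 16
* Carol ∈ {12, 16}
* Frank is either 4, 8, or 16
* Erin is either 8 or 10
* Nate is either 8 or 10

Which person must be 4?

Frank

The 8 variables draw from only 8 values {4, 6, 8, 10, 12, 14, 16, 18}, so each is used; only Mona can be 6, hence Mona = 6.
Among the 7 still-open variables, 14 fits only Ivy (and all 7 values in {4, 8, 10, 12, 14, 16, 18} must be used), so Ivy = 14.
The 6 still-open variables together cover exactly {4, 8, 10, 12, 16, 18} — 6 values for 6 variables — and 18 appears only in Liam's list, so Liam = 18.
The 5 still-open variables together cover exactly {4, 8, 10, 12, 16} — 5 values for 5 variables — and 4 appears only in Frank's list, so Frank = 4.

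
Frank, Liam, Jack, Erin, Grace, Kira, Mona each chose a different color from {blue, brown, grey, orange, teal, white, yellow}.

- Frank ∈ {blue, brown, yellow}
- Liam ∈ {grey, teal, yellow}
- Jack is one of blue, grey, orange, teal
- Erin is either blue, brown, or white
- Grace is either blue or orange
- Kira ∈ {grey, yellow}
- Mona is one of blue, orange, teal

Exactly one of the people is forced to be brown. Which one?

Among the 7 variables, white fits only Erin (and all 7 values in {blue, brown, grey, orange, teal, white, yellow} must be used), so Erin = white.
The 6 still-open variables draw from only 6 values {blue, brown, grey, orange, teal, yellow}, so each is used; only Frank can be brown, hence Frank = brown.

Frank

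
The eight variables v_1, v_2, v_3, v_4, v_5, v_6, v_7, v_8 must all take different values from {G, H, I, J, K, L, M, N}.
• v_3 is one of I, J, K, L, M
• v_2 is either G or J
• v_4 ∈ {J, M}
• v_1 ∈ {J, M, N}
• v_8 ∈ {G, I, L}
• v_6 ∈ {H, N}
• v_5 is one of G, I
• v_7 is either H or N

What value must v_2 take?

G

The 8 variables draw from only 8 values {G, H, I, J, K, L, M, N}, so each is used; only v_3 can be K, hence v_3 = K.
Among the 7 still-open variables, L fits only v_8 (and all 7 values in {G, H, I, J, L, M, N} must be used), so v_8 = L.
The 6 still-open variables together cover exactly {G, H, I, J, M, N} — 6 values for 6 variables — and I appears only in v_5's list, so v_5 = I.
The 5 still-open variables together cover exactly {G, H, J, M, N} — 5 values for 5 variables — and G appears only in v_2's list, so v_2 = G.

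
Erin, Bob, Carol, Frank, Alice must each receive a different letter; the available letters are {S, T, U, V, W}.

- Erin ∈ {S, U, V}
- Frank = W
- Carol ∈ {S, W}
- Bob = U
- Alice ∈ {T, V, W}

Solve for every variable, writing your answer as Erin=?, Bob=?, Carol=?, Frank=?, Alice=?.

Bob must be U (only option left). Strike U from Erin.
Frank has just one choice, so Frank = W. Remove W from Carol, Alice.
Carol has just one choice, so Carol = S. Strike S from Erin.
Erin has just one choice, so Erin = V. Remove V from Alice.
Alice must be T (only option left).

Erin=V, Bob=U, Carol=S, Frank=W, Alice=T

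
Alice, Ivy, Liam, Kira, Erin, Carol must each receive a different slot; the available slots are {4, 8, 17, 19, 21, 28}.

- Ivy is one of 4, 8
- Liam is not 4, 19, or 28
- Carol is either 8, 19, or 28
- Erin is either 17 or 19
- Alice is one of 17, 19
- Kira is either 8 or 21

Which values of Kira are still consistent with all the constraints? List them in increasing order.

8, 21

The 6 variables draw from only 6 values {4, 8, 17, 19, 21, 28}, so each is used; only Ivy can be 4, hence Ivy = 4.
The 5 still-open variables draw from only 5 values {8, 17, 19, 21, 28}, so each is used; only Carol can be 28, hence Carol = 28.
Alice and Erin share exactly the 2 values {17, 19}; by pigeonhole those values go to them, so strike 17, 19 from Liam.
No further eliminations apply; Kira can still be any of 8, 21.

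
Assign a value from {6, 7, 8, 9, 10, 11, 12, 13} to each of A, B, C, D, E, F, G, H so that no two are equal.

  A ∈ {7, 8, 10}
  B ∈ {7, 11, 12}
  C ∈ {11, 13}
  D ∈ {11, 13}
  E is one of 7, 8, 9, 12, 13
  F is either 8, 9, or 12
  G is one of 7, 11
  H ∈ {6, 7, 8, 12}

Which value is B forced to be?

12

The 8 variables together cover exactly {6, 7, 8, 9, 10, 11, 12, 13} — 8 values for 8 variables — and 6 appears only in H's list, so H = 6.
The 7 still-open variables draw from only 7 values {7, 8, 9, 10, 11, 12, 13}, so each is used; only A can be 10, hence A = 10.
C and D share exactly the 2 values {11, 13}; by pigeonhole those values go to them, so strike 11, 13 from B, E, G.
That leaves G = 7. Remove 7 from B, E.
So B = 12.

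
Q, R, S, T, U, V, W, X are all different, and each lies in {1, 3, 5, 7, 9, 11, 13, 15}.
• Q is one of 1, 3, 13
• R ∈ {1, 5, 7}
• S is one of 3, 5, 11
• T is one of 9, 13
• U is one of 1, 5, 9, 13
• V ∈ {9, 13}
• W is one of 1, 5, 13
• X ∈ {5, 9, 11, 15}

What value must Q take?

The 8 variables together cover exactly {1, 3, 5, 7, 9, 11, 13, 15} — 8 values for 8 variables — and 7 appears only in R's list, so R = 7.
Among the 7 still-open variables, 15 fits only X (and all 7 values in {1, 3, 5, 9, 11, 13, 15} must be used), so X = 15.
The 6 still-open variables together cover exactly {1, 3, 5, 9, 11, 13} — 6 values for 6 variables — and 11 appears only in S's list, so S = 11.
The 5 still-open variables draw from only 5 values {1, 3, 5, 9, 13}, so each is used; only Q can be 3, hence Q = 3.

3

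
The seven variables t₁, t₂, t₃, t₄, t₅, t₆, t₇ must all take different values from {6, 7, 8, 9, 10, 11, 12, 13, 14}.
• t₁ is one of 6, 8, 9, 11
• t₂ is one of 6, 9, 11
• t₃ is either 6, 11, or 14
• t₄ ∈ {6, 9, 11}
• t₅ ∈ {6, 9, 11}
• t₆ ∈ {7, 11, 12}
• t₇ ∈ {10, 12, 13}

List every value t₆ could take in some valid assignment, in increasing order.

t₂, t₄, t₅ share exactly the 3 values {6, 9, 11}; by pigeonhole those values go to them, so strike 6, 9, 11 from t₁, t₃, t₆.
t₁'s domain is down to {8}, so t₁ = 8.
That leaves t₃ = 14.
No further eliminations apply; t₆ can still be any of 7, 12.

7, 12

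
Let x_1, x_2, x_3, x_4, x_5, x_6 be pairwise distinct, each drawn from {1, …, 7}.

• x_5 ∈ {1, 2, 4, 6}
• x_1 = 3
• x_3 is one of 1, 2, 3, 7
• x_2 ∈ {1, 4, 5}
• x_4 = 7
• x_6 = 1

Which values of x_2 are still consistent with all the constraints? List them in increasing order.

4, 5

x_1 must be 3 (only option left). Strike 3 from x_3.
That leaves x_4 = 7. Remove 7 from x_3.
That leaves x_6 = 1. Strike 1 from x_2, x_3, x_5.
That leaves x_3 = 2. Strike 2 from x_5.
No further eliminations apply; x_2 can still be any of 4, 5.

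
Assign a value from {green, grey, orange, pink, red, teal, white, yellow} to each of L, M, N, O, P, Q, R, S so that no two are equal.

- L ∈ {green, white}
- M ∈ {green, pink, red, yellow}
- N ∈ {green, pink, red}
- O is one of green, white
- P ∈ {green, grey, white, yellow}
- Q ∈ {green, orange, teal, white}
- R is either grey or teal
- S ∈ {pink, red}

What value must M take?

yellow

The 8 variables draw from only 8 values {green, grey, orange, pink, red, teal, white, yellow}, so each is used; only Q can be orange, hence Q = orange.
The 7 still-open variables draw from only 7 values {green, grey, pink, red, teal, white, yellow}, so each is used; only R can be teal, hence R = teal.
The 6 still-open variables draw from only 6 values {green, grey, pink, red, white, yellow}, so each is used; only P can be grey, hence P = grey.
The 5 still-open variables together cover exactly {green, pink, red, white, yellow} — 5 values for 5 variables — and yellow appears only in M's list, so M = yellow.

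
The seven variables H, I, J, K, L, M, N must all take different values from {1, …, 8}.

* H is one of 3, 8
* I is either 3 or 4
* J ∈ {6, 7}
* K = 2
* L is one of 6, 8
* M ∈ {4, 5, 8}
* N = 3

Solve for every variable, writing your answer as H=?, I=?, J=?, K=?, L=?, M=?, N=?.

H=8, I=4, J=7, K=2, L=6, M=5, N=3

K's domain is down to {2}, so K = 2.
N's domain is down to {3}, so N = 3. Eliminate 3 elsewhere: H, I.
H has just one choice, so H = 8. So L, M can't be 8.
I must be 4 (only option left). Remove 4 from M.
That leaves L = 6. So J can't be 6.
M must be 5 (only option left).
J has just one choice, so J = 7.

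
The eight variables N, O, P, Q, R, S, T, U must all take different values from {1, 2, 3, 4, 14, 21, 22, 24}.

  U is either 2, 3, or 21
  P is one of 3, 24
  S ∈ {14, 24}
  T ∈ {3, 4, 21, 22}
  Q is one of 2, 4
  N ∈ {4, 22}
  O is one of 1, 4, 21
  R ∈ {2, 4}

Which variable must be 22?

N

The 8 variables draw from only 8 values {1, 2, 3, 4, 14, 21, 22, 24}, so each is used; only O can be 1, hence O = 1.
The 7 still-open variables together cover exactly {2, 3, 4, 14, 21, 22, 24} — 7 values for 7 variables — and 14 appears only in S's list, so S = 14.
Among the 6 still-open variables, 24 fits only P (and all 6 values in {2, 3, 4, 21, 22, 24} must be used), so P = 24.
Q and R share exactly the 2 values {2, 4}; by pigeonhole those values go to them, so strike 2, 4 from N, T, U.
So 22 goes to N.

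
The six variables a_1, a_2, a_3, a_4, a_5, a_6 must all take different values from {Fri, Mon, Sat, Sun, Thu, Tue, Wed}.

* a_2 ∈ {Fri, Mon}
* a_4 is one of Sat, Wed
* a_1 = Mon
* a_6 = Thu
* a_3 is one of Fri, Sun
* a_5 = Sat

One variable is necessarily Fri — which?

a_1 must be Mon (only option left). Remove Mon from a_2.
So Fri goes to a_2.

a_2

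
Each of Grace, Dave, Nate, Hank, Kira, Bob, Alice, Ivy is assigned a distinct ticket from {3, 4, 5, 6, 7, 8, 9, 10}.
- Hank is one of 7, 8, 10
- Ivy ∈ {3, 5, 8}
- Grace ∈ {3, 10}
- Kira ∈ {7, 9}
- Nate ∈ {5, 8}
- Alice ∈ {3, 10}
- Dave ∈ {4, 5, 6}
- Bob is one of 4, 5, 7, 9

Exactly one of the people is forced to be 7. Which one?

Hank

Among the 8 variables, 6 fits only Dave (and all 8 values in {3, 4, 5, 6, 7, 8, 9, 10} must be used), so Dave = 6.
Among the 7 still-open variables, 4 fits only Bob (and all 7 values in {3, 4, 5, 7, 8, 9, 10} must be used), so Bob = 4.
Among the 6 still-open variables, 9 fits only Kira (and all 6 values in {3, 5, 7, 8, 9, 10} must be used), so Kira = 9.
Among the 5 still-open variables, 7 fits only Hank (and all 5 values in {3, 5, 7, 8, 10} must be used), so Hank = 7.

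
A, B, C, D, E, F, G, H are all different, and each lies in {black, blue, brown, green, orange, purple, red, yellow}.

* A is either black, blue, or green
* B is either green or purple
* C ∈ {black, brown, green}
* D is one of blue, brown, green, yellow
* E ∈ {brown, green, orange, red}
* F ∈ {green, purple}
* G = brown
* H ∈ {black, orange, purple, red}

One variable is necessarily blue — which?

A

G has just one choice, so G = brown. Eliminate brown elsewhere: C, D, E.
The 7 still-open variables draw from only 7 values {black, blue, green, orange, purple, red, yellow}, so each is used; only D can be yellow, hence D = yellow.
The 6 still-open variables together cover exactly {black, blue, green, orange, purple, red} — 6 values for 6 variables — and blue appears only in A's list, so A = blue.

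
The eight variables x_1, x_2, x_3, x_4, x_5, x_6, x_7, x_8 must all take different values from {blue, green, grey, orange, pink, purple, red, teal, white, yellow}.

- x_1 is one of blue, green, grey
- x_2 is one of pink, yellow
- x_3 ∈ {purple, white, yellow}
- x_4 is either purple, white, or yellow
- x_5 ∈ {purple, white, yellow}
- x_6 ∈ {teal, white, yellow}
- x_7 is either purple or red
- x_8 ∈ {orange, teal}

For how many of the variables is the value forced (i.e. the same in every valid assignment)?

4

The 3 variables x_3, x_4, x_5 are confined to {purple, white, yellow}, which locks those values in; drop them from x_2, x_6, x_7.
That leaves x_2 = pink.
x_6 must be teal (only option left). Remove teal from x_8.
That leaves x_7 = red.
That leaves x_8 = orange.
Determined: x_2=pink, x_6=teal, x_7=red, x_8=orange. The other variables each still have more than one consistent value. That makes 4.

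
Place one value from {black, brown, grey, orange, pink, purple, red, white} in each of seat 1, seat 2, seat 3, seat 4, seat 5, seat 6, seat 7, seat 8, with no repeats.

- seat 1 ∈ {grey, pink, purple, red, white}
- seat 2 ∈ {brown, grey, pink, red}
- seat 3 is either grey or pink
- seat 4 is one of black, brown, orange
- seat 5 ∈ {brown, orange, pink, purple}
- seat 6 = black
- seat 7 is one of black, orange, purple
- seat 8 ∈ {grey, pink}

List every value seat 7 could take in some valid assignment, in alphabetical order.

seat 6 must be black (only option left). Strike black from seat 4, seat 7.
Among the 7 still-open variables, white fits only seat 1 (and all 7 values in {brown, grey, orange, pink, purple, red, white} must be used), so seat 1 = white.
The 6 still-open variables together cover exactly {brown, grey, orange, pink, purple, red} — 6 values for 6 variables — and red appears only in seat 2's list, so seat 2 = red.
The 2 variables seat 3 and seat 8 are confined to {grey, pink}, which locks those values in; drop them from seat 5.
No further eliminations apply; seat 7 can still be any of orange, purple.

orange, purple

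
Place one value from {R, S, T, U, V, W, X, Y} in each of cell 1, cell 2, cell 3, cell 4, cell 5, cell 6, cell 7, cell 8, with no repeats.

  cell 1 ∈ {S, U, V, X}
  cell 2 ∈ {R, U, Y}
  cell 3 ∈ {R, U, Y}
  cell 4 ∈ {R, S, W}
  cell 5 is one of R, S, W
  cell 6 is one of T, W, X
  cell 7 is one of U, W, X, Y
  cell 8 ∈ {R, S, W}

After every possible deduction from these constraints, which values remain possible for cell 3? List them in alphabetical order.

U, Y

Among the 8 variables, T fits only cell 6 (and all 8 values in {R, S, T, U, V, W, X, Y} must be used), so cell 6 = T.
The 7 still-open variables together cover exactly {R, S, U, V, W, X, Y} — 7 values for 7 variables — and V appears only in cell 1's list, so cell 1 = V.
The 6 still-open variables draw from only 6 values {R, S, U, W, X, Y}, so each is used; only cell 7 can be X, hence cell 7 = X.
cell 4, cell 5, cell 8 between them cover only {R, S, W} — a naked triple. Remove those values from cell 2, cell 3.
No further eliminations apply; cell 3 can still be any of U, Y.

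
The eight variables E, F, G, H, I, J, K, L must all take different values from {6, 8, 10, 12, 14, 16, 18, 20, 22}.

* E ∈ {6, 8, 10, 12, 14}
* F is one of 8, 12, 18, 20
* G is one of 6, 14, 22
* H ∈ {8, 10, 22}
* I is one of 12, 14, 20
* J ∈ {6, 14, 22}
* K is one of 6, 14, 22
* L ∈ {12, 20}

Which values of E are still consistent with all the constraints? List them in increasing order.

The 8 variables together cover exactly {6, 8, 10, 12, 14, 18, 20, 22} — 8 values for 8 variables — and 18 appears only in F's list, so F = 18.
The 3 variables G, J, K are confined to {6, 14, 22}, which locks those values in; drop them from E, H, I.
I and L between them cover only {12, 20} — a naked pair. Remove those values from E.
No further eliminations apply; E can still be any of 8, 10.

8, 10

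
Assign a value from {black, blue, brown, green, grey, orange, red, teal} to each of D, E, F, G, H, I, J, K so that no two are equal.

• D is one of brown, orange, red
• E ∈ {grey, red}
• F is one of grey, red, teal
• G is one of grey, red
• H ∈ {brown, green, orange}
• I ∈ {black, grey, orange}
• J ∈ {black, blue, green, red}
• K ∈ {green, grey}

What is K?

The 8 variables draw from only 8 values {black, blue, brown, green, grey, orange, red, teal}, so each is used; only J can be blue, hence J = blue.
The 7 still-open variables together cover exactly {black, brown, green, grey, orange, red, teal} — 7 values for 7 variables — and black appears only in I's list, so I = black.
Among the 6 still-open variables, teal fits only F (and all 6 values in {brown, green, grey, orange, red, teal} must be used), so F = teal.
E and G between them cover only {grey, red} — a naked pair. Remove those values from D, K.
So K = green.

green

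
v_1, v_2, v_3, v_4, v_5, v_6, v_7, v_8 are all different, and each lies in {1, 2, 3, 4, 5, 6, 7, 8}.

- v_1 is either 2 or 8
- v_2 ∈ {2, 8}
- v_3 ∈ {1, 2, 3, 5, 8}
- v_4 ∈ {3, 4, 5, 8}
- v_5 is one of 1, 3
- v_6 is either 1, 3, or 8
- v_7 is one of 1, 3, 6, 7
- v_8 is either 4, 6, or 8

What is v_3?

The 8 variables together cover exactly {1, 2, 3, 4, 5, 6, 7, 8} — 8 values for 8 variables — and 7 appears only in v_7's list, so v_7 = 7.
The 7 still-open variables together cover exactly {1, 2, 3, 4, 5, 6, 8} — 7 values for 7 variables — and 6 appears only in v_8's list, so v_8 = 6.
The 6 still-open variables together cover exactly {1, 2, 3, 4, 5, 8} — 6 values for 6 variables — and 4 appears only in v_4's list, so v_4 = 4.
The 5 still-open variables together cover exactly {1, 2, 3, 5, 8} — 5 values for 5 variables — and 5 appears only in v_3's list, so v_3 = 5.

5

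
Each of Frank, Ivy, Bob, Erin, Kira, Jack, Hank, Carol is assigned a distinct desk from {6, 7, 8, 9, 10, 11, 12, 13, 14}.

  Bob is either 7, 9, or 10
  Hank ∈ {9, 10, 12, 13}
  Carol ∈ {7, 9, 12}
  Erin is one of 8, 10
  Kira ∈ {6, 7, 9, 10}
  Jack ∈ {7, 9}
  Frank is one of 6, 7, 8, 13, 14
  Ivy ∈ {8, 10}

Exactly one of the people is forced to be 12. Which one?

The 8 variables together cover exactly {6, 7, 8, 9, 10, 12, 13, 14} — 8 values for 8 variables — and 14 appears only in Frank's list, so Frank = 14.
Among the 7 still-open variables, 6 fits only Kira (and all 7 values in {6, 7, 8, 9, 10, 12, 13} must be used), so Kira = 6.
Among the 6 still-open variables, 13 fits only Hank (and all 6 values in {7, 8, 9, 10, 12, 13} must be used), so Hank = 13.
The 5 still-open variables draw from only 5 values {7, 8, 9, 10, 12}, so each is used; only Carol can be 12, hence Carol = 12.

Carol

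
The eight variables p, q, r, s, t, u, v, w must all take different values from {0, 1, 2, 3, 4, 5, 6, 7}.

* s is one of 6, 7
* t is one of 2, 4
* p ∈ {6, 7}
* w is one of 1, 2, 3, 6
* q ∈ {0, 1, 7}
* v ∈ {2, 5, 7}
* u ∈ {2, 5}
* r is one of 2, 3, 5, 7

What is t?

4

Among the 8 variables, 0 fits only q (and all 8 values in {0, 1, 2, 3, 4, 5, 6, 7} must be used), so q = 0.
Among the 7 still-open variables, 1 fits only w (and all 7 values in {1, 2, 3, 4, 5, 6, 7} must be used), so w = 1.
Among the 6 still-open variables, 3 fits only r (and all 6 values in {2, 3, 4, 5, 6, 7} must be used), so r = 3.
The 5 still-open variables draw from only 5 values {2, 4, 5, 6, 7}, so each is used; only t can be 4, hence t = 4.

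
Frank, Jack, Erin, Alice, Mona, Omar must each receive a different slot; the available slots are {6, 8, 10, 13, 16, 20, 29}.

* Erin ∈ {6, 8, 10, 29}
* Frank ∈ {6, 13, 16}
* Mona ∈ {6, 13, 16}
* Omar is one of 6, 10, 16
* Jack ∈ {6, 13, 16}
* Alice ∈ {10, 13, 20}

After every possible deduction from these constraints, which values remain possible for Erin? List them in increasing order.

8, 29

Frank, Jack, Mona between them cover only {6, 13, 16} — a naked triple. Remove those values from Erin, Alice, Omar.
Omar must be 10 (only option left). Strike 10 from Erin, Alice.
That leaves Alice = 20.
No further eliminations apply; Erin can still be any of 8, 29.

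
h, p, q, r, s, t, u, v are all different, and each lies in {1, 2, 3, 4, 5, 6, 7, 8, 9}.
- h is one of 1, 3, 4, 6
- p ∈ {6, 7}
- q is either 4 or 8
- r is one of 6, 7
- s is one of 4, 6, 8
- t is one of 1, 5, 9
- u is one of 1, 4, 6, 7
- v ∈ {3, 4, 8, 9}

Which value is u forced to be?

1

The 8 variables together cover exactly {1, 3, 4, 5, 6, 7, 8, 9} — 8 values for 8 variables — and 5 appears only in t's list, so t = 5.
Among the 7 still-open variables, 9 fits only v (and all 7 values in {1, 3, 4, 6, 7, 8, 9} must be used), so v = 9.
The 6 still-open variables draw from only 6 values {1, 3, 4, 6, 7, 8}, so each is used; only h can be 3, hence h = 3.
Among the 5 still-open variables, 1 fits only u (and all 5 values in {1, 4, 6, 7, 8} must be used), so u = 1.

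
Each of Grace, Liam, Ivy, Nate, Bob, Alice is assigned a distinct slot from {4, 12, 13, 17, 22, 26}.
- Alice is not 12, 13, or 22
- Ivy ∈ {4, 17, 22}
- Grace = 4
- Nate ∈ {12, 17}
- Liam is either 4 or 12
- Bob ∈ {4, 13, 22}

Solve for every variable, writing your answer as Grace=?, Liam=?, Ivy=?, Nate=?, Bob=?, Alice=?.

Grace has just one choice, so Grace = 4. Remove 4 from Liam, Ivy, Bob, Alice.
Liam's domain is down to {12}, so Liam = 12. Eliminate 12 elsewhere: Nate.
That leaves Nate = 17. Remove 17 from Ivy, Alice.
That leaves Alice = 26.
Ivy's domain is down to {22}, so Ivy = 22. Remove 22 from Bob.
Bob must be 13 (only option left).

Grace=4, Liam=12, Ivy=22, Nate=17, Bob=13, Alice=26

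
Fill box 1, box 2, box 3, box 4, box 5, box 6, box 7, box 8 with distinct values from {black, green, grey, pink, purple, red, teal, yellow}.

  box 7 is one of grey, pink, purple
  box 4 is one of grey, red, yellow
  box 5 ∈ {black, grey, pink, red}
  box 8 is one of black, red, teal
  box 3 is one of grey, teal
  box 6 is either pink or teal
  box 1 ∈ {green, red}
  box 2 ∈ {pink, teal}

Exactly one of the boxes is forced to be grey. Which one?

box 3

The 8 variables together cover exactly {black, green, grey, pink, purple, red, teal, yellow} — 8 values for 8 variables — and green appears only in box 1's list, so box 1 = green.
The 7 still-open variables draw from only 7 values {black, grey, pink, purple, red, teal, yellow}, so each is used; only box 7 can be purple, hence box 7 = purple.
The 6 still-open variables together cover exactly {black, grey, pink, red, teal, yellow} — 6 values for 6 variables — and yellow appears only in box 4's list, so box 4 = yellow.
box 2 and box 6 between them cover only {pink, teal} — a naked pair. Remove those values from box 3, box 5, box 8.
So grey goes to box 3.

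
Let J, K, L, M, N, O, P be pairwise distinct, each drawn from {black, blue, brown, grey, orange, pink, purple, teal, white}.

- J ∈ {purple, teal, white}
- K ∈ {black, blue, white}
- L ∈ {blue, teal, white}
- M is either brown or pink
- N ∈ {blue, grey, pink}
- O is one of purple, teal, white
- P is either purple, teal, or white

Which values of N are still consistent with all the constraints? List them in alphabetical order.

grey, pink

The 3 variables J, O, P are confined to {purple, teal, white}, which locks those values in; drop them from K, L.
L's domain is down to {blue}, so L = blue. So K, N can't be blue.
K has just one choice, so K = black.
No further eliminations apply; N can still be any of grey, pink.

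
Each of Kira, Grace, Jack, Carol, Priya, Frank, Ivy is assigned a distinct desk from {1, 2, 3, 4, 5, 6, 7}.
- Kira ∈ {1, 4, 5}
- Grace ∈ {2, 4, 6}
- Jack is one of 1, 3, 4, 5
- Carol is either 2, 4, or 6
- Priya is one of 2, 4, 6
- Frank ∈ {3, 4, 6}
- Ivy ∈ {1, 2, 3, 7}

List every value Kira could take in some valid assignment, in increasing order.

Among the 7 variables, 7 fits only Ivy (and all 7 values in {1, 2, 3, 4, 5, 6, 7} must be used), so Ivy = 7.
Grace, Carol, Priya share exactly the 3 values {2, 4, 6}; by pigeonhole those values go to them, so strike 2, 4, 6 from Kira, Jack, Frank.
Frank's domain is down to {3}, so Frank = 3. So Jack can't be 3.
No further eliminations apply; Kira can still be any of 1, 5.

1, 5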